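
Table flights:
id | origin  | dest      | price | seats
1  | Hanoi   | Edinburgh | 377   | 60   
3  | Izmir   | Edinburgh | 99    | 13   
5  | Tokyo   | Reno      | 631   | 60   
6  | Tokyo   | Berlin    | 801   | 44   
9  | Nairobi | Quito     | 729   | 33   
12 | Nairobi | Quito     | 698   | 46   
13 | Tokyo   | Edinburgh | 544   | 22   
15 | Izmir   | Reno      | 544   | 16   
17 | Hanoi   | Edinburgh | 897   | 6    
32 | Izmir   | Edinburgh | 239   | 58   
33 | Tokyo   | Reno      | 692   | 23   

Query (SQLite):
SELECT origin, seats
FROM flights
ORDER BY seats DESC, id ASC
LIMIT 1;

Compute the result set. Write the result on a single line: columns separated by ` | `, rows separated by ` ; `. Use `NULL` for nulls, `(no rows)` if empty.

Sort by seats desc, tiebreak id asc: (60, id=1), (60, id=5), (58, id=32), (46, id=12) …. Take first 1.

Hanoi | 60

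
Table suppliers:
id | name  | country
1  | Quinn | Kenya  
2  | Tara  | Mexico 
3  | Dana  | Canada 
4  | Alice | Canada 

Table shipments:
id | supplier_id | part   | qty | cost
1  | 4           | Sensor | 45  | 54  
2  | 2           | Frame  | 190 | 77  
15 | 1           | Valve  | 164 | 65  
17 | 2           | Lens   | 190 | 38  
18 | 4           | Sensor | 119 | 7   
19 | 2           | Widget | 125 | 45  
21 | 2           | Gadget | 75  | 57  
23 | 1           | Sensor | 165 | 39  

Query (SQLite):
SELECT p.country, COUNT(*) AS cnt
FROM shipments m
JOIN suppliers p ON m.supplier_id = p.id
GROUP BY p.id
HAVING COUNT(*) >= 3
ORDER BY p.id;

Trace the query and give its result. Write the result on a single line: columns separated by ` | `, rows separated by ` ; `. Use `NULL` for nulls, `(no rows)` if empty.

Join each shipments row to its suppliers via supplier_id.
Group joined rows by suppliers.id; compute COUNT(*) per group.
HAVING: keep groups with count ≥ 3.
  1: ids {15, 23} → COUNT(*)=2
  2: ids {2, 17, 19, 21} → COUNT(*)=4
  4: ids {1, 18} → COUNT(*)=2

Mexico | 4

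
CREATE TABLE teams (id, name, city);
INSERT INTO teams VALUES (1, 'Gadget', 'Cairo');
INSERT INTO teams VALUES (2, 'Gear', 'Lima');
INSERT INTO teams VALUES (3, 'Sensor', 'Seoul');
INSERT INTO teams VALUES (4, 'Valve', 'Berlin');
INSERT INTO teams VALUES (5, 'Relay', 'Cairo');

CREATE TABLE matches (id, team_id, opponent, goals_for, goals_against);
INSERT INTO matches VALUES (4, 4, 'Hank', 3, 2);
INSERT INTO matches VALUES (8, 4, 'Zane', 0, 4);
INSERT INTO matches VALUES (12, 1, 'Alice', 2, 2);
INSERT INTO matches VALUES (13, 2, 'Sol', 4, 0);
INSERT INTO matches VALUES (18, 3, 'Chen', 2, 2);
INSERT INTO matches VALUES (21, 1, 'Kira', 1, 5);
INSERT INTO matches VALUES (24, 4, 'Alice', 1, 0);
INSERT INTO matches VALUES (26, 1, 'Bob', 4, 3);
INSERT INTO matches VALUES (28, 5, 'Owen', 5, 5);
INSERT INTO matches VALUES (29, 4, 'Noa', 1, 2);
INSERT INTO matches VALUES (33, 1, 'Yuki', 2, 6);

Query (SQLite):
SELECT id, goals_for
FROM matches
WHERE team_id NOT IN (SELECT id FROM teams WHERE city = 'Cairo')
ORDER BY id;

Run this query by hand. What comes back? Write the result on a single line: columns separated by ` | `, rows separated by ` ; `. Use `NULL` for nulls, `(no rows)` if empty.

Inner query: teams.id where city = 'Cairo'.
Outer: keep matches rows whose team_id is not in that set.
Inner query → {1, 5}

4 | 3 ; 8 | 0 ; 13 | 4 ; 18 | 2 ; 24 | 1 ; 29 | 1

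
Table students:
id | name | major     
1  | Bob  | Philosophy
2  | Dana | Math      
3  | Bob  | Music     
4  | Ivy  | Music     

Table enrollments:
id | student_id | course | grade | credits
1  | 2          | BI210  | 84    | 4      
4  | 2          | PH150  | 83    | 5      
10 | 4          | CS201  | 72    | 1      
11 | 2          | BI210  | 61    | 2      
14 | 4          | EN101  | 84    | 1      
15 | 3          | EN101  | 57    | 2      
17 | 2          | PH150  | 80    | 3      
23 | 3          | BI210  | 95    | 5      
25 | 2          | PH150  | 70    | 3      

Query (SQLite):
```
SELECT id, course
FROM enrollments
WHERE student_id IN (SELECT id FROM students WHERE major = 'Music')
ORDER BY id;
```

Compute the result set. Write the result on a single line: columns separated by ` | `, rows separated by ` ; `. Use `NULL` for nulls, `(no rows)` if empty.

10 | CS201 ; 14 | EN101 ; 15 | EN101 ; 23 | BI210

Inner query: students.id where major = 'Music'.
Outer: keep enrollments rows whose student_id is in that set.
Inner query → {3, 4}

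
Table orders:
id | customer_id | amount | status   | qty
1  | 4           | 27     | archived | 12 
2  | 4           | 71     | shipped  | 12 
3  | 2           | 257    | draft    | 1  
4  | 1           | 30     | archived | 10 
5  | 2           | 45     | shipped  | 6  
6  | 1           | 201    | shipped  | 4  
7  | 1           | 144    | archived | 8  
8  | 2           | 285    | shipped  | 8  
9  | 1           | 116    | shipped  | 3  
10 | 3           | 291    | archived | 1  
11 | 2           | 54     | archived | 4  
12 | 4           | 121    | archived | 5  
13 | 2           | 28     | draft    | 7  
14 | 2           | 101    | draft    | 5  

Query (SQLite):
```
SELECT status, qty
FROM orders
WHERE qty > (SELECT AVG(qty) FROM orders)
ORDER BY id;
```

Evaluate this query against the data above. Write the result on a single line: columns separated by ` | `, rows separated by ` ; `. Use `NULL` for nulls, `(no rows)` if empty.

Scalar subquery: AVG(qty) over all orders rows = 6.142857 (≈; comparison uses full precision).
Keep rows where qty > that value.

archived | 12 ; shipped | 12 ; archived | 10 ; archived | 8 ; shipped | 8 ; draft | 7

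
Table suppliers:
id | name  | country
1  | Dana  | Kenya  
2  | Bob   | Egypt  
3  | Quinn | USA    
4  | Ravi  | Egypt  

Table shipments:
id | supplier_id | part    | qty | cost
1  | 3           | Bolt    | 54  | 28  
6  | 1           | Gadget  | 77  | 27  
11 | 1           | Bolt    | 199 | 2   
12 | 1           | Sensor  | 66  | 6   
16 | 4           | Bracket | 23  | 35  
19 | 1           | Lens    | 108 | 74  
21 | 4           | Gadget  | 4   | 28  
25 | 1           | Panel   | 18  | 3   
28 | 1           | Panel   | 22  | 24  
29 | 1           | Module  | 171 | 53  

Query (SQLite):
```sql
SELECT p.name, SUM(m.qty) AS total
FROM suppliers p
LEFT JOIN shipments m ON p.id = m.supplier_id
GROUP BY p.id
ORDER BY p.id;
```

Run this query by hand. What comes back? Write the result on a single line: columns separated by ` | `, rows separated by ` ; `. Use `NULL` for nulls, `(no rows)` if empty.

Dana | 661 ; Bob | NULL ; Quinn | 54 ; Ravi | 27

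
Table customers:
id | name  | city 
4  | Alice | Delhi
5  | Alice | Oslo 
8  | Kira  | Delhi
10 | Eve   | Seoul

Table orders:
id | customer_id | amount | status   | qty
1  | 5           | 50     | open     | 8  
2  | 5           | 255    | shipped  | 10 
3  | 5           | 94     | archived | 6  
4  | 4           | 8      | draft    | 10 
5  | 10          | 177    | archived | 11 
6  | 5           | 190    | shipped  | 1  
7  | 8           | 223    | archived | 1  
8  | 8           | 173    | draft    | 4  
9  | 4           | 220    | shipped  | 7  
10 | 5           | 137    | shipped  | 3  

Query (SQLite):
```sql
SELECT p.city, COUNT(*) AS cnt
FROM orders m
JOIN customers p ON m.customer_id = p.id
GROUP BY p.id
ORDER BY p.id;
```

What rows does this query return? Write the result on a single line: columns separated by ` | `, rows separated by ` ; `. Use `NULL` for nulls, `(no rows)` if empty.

Join each orders row to its customers via customer_id.
Group joined rows by customers.id; compute COUNT(*) per group.
  4: ids {4, 9} → COUNT(*)=2
  5: ids {1, 2, 3, 6, 10} → COUNT(*)=5
  8: ids {7, 8} → COUNT(*)=2
  10: ids {5} → COUNT(*)=1

Delhi | 2 ; Oslo | 5 ; Delhi | 2 ; Seoul | 1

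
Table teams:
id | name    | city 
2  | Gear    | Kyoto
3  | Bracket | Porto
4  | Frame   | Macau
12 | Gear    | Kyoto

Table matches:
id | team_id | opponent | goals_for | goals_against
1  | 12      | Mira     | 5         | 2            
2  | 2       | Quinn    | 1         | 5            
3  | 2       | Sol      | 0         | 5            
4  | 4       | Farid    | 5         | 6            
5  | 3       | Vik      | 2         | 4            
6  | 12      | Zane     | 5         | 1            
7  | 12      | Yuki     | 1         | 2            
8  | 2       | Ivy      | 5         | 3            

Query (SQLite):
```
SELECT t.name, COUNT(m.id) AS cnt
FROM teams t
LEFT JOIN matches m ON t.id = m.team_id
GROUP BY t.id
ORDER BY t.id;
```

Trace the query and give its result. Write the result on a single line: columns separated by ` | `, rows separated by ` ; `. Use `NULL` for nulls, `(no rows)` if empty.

Gear | 3 ; Bracket | 1 ; Frame | 1 ; Gear | 3

LEFT JOIN keeps every teams row; unmatched ones get NULL for matches columns.
Group by teams.id and compute COUNT(m.id). COUNT(col) of an all-NULL group is 0.
  2: ids {2, 3, 8} → COUNT(m.id)=3
  3: ids {5} → COUNT(m.id)=1
  4: ids {4} → COUNT(m.id)=1
  12: ids {1, 6, 7} → COUNT(m.id)=3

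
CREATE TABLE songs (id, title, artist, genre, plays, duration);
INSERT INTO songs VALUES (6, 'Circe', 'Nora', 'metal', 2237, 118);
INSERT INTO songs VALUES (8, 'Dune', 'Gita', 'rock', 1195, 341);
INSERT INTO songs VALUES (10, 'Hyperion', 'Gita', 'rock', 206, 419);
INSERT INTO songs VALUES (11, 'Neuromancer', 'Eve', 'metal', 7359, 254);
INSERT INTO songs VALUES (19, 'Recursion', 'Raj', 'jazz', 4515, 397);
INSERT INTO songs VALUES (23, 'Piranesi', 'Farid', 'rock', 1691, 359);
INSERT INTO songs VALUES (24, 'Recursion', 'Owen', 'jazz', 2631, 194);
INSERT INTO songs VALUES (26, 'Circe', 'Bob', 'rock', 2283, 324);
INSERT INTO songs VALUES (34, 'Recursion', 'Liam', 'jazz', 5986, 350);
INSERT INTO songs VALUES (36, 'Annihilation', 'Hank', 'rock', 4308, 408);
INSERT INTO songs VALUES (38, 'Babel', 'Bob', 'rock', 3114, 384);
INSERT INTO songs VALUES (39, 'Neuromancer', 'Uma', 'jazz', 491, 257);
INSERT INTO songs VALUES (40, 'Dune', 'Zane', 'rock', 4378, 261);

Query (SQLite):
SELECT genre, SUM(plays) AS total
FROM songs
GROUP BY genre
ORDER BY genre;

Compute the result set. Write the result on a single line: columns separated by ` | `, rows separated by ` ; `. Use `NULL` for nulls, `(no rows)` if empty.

Partition songs by genre; compute SUM(plays) within each group.
  jazz: ids {19, 24, 34, 39} → SUM(plays)=13623
  metal: ids {6, 11} → SUM(plays)=9596
  rock: ids {8, 10, 23, 26, 36, 38, 40} → SUM(plays)=17175

jazz | 13623 ; metal | 9596 ; rock | 17175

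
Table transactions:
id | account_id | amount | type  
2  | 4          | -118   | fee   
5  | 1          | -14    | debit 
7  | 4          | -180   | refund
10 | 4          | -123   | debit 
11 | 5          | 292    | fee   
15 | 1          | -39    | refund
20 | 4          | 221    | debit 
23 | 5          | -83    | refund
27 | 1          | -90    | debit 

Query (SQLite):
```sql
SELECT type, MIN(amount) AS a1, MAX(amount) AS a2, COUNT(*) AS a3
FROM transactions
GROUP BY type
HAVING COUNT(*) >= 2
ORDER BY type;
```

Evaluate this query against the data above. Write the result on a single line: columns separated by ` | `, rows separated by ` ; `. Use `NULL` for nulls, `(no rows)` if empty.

Group transactions by type.
Per group compute: MIN(amount), MAX(amount), COUNT(*).
HAVING: drop groups with fewer than 2 rows.
  debit: ids {5, 10, 20, 27} → MIN(amount)=-123, MAX(amount)=221, COUNT(*)=4
  fee: ids {2, 11} → MIN(amount)=-118, MAX(amount)=292, COUNT(*)=2
  refund: ids {7, 15, 23} → MIN(amount)=-180, MAX(amount)=-39, COUNT(*)=3

debit | -123 | 221 | 4 ; fee | -118 | 292 | 2 ; refund | -180 | -39 | 3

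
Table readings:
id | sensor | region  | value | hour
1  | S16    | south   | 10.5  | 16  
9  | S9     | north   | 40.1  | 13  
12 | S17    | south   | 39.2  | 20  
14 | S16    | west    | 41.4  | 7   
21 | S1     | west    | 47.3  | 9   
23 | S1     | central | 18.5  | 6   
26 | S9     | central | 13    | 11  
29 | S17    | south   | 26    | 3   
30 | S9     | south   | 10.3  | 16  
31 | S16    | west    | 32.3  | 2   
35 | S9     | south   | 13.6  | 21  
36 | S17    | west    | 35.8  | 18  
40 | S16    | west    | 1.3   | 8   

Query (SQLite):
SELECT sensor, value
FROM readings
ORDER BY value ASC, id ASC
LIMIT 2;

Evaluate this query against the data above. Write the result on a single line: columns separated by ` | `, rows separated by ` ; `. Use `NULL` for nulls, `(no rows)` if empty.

Sort by value asc, tiebreak id asc: (1.3, id=40), (10.3, id=30), (10.5, id=1), (13, id=26), (13.6, id=35) …. Take first 2.

S16 | 1.3 ; S9 | 10.3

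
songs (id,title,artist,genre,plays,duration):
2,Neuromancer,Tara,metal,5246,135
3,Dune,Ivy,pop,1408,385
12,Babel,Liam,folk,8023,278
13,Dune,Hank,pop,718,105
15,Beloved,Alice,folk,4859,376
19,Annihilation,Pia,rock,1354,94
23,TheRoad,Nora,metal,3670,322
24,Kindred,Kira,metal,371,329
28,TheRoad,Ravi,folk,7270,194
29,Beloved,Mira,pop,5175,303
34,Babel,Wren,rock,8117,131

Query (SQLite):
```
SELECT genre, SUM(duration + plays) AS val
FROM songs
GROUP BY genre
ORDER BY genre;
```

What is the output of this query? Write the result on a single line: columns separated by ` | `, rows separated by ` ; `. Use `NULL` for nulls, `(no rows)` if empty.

folk | 21000 ; metal | 10073 ; pop | 8094 ; rock | 9696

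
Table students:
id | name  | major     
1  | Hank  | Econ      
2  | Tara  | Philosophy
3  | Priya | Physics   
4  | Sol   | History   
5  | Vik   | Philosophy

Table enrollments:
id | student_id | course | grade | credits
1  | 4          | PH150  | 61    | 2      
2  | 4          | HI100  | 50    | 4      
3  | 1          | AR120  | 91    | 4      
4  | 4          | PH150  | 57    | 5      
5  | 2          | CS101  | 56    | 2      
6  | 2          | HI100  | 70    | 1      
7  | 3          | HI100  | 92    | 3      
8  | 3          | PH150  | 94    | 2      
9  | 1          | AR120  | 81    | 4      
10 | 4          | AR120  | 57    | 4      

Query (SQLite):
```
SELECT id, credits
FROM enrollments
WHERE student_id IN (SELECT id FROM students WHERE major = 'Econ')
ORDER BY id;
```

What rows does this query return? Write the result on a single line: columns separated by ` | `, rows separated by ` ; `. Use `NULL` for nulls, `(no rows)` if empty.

3 | 4 ; 9 | 4

Inner query: students.id where major = 'Econ'.
Outer: keep enrollments rows whose student_id is in that set.
Inner query → {1}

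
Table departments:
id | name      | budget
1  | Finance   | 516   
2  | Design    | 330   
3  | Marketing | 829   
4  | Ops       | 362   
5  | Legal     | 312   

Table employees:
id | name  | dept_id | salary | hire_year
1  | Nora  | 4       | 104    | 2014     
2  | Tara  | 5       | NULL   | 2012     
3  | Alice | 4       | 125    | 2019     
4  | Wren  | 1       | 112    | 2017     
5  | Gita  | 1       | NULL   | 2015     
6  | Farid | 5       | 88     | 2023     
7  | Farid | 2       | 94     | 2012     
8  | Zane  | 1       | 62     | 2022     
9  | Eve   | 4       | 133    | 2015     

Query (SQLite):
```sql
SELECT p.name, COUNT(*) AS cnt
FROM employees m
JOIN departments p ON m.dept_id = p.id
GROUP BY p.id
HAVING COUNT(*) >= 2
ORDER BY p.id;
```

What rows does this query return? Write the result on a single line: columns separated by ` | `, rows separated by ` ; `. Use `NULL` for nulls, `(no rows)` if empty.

Finance | 3 ; Ops | 3 ; Legal | 2

Join each employees row to its departments via dept_id.
Group joined rows by departments.id; compute COUNT(*) per group.
HAVING: keep groups with count ≥ 2.
  1: ids {4, 5, 8} → COUNT(*)=3
  2: ids {7} → COUNT(*)=1
  4: ids {1, 3, 9} → COUNT(*)=3
  5: ids {2, 6} → COUNT(*)=2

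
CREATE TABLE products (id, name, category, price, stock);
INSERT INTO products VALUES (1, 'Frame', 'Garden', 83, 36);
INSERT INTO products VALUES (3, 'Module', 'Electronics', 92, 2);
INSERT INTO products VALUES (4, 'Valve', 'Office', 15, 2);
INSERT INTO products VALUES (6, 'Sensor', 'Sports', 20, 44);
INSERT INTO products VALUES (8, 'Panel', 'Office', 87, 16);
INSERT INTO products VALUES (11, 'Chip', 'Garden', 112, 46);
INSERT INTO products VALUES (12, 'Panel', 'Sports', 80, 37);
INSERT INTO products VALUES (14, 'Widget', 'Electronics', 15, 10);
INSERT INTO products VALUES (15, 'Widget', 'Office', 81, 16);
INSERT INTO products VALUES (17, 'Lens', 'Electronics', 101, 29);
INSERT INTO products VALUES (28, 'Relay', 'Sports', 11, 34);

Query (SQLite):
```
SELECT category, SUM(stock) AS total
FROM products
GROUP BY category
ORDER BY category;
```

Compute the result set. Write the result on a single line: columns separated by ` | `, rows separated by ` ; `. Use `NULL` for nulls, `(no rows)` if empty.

Electronics | 41 ; Garden | 82 ; Office | 34 ; Sports | 115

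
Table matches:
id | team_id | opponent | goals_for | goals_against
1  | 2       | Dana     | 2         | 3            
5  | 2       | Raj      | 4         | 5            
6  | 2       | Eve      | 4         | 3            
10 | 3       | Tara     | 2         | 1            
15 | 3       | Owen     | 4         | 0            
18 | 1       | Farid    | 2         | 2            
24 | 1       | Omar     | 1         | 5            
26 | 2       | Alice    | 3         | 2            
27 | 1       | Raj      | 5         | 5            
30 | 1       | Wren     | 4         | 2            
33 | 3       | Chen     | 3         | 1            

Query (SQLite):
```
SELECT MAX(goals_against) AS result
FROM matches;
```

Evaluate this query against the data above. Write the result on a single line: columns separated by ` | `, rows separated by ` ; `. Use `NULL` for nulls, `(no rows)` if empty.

All goals_against values: [3, 5, 3, 1, 0, 2, 5, 2, 5, 2, 1].
MAX of non-NULL values = 5.

5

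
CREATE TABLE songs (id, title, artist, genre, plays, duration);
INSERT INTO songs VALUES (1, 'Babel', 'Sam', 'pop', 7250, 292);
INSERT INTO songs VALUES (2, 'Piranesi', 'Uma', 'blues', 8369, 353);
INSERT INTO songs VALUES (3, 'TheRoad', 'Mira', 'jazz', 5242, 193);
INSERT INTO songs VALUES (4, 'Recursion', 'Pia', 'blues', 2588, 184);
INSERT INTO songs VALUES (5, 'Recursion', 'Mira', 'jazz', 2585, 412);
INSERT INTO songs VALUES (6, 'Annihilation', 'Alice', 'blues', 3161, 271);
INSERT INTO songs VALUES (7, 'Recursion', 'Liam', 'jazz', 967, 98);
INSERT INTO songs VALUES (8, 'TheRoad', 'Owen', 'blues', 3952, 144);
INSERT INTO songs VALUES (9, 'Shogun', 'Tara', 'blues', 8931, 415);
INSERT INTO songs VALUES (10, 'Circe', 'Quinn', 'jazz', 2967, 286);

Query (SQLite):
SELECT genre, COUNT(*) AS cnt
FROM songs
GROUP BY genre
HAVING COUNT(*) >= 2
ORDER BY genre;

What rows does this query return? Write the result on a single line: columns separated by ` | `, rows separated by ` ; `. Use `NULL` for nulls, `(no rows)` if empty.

blues | 5 ; jazz | 4

Partition songs by genre; compute COUNT(*) within each group.
HAVING: keep groups with count ≥ 2.
  blues: ids {2, 4, 6, 8, 9} → COUNT(*)=5
  jazz: ids {3, 5, 7, 10} → COUNT(*)=4
  pop: ids {1} → COUNT(*)=1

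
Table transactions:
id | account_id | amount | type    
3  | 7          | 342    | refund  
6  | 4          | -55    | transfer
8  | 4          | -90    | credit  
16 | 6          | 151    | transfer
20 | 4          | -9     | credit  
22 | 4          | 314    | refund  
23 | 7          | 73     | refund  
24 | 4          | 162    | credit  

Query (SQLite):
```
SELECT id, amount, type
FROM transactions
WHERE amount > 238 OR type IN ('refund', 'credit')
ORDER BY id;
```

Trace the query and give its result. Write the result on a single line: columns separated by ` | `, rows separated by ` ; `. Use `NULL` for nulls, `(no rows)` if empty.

3 | 342 | refund ; 8 | -90 | credit ; 20 | -9 | credit ; 22 | 314 | refund ; 23 | 73 | refund ; 24 | 162 | credit

amount > 238: ids {3, 22}
type IN ('refund', 'credit'): ids {3, 8, 20, 22, 23, 24}
Combine with OR.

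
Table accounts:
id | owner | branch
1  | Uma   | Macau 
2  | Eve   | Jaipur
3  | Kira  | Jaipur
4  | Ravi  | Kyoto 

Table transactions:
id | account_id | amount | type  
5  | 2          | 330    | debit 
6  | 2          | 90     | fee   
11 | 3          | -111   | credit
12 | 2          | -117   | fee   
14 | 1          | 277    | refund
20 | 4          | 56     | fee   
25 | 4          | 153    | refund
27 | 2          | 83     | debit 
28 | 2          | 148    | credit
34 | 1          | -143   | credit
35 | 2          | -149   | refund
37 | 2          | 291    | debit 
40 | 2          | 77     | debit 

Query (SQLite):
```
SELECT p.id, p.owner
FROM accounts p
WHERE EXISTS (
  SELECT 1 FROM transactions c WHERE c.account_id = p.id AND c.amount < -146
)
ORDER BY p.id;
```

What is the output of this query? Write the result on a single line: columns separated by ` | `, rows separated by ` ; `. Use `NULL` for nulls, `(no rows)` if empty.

2 | Eve

For each accounts row, check whether any transactions with matching account_id has amount < -146.
Keep rows where that is true.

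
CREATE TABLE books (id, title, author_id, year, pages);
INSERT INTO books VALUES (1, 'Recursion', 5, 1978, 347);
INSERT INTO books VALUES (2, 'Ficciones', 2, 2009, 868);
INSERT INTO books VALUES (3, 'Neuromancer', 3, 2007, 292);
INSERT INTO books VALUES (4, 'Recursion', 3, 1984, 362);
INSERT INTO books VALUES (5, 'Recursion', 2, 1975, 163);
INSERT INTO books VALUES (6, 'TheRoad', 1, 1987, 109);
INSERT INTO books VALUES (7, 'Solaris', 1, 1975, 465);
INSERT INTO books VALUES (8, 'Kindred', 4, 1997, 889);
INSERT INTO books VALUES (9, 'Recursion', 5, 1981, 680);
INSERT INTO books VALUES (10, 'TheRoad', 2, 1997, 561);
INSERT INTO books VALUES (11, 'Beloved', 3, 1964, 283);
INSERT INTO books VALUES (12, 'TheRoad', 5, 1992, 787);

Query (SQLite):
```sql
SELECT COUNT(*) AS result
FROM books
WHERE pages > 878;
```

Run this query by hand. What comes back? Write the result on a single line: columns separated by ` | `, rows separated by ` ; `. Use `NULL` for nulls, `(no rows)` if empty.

Rows where pages > 878 → year values: [1997].
COUNT(*) counts rows → 1.

1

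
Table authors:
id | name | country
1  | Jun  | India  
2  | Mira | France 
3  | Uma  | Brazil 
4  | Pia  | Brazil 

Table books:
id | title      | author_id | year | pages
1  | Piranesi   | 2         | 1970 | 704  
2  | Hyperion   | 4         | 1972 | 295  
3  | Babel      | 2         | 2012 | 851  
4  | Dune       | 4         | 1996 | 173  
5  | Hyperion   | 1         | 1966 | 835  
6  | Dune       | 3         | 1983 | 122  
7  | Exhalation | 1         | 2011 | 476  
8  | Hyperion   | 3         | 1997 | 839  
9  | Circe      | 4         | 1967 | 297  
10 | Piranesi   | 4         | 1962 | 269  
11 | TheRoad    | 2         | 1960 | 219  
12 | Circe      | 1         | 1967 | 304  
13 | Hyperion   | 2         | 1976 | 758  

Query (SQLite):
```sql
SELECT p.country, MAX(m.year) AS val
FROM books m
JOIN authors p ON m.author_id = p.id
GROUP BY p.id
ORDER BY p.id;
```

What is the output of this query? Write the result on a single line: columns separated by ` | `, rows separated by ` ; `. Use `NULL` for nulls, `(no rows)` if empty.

Join each books row to its authors via author_id.
Group joined rows by authors.id; compute MAX(m.year) per group.
  1: ids {5, 7, 12} → MAX(m.year)=2011
  2: ids {1, 3, 11, 13} → MAX(m.year)=2012
  3: ids {6, 8} → MAX(m.year)=1997
  4: ids {2, 4, 9, 10} → MAX(m.year)=1996

India | 2011 ; France | 2012 ; Brazil | 1997 ; Brazil | 1996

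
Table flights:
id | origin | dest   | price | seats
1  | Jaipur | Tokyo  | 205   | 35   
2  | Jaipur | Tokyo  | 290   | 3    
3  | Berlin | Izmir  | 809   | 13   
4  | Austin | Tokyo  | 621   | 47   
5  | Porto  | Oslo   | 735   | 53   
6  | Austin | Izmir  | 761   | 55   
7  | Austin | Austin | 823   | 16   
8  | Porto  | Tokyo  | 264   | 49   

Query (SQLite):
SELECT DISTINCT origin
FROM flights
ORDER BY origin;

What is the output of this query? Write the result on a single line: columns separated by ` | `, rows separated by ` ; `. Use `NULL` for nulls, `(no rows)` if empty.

Austin ; Berlin ; Jaipur ; Porto

Collect distinct origin values from flights.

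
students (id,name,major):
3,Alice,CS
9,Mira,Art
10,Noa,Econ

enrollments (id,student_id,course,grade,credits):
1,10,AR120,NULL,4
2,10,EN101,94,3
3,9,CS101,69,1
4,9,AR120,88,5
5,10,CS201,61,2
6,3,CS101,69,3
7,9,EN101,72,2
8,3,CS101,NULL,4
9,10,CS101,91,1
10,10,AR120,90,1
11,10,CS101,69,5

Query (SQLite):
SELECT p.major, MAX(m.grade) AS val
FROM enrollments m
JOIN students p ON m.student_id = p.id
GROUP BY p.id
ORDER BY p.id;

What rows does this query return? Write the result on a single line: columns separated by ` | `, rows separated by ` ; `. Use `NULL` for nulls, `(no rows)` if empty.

Join each enrollments row to its students via student_id.
Group joined rows by students.id; compute MAX(m.grade) per group.
  3: ids {6, 8} → MAX(m.grade)=69
  9: ids {3, 4, 7} → MAX(m.grade)=88
  10: ids {1, 2, 5, 9, 10, 11} → MAX(m.grade)=94

CS | 69 ; Art | 88 ; Econ | 94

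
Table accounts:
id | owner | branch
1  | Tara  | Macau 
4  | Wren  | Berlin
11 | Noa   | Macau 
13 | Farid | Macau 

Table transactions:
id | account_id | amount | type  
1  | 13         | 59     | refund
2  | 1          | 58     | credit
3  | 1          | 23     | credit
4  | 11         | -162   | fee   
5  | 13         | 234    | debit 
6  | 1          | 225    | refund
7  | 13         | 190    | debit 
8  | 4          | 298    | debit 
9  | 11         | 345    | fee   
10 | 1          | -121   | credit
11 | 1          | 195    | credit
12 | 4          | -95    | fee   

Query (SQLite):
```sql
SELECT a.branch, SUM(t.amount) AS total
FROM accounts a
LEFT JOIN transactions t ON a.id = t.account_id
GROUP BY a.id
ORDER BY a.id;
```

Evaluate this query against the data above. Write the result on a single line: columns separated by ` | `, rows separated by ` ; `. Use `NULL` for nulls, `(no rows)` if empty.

Macau | 380 ; Berlin | 203 ; Macau | 183 ; Macau | 483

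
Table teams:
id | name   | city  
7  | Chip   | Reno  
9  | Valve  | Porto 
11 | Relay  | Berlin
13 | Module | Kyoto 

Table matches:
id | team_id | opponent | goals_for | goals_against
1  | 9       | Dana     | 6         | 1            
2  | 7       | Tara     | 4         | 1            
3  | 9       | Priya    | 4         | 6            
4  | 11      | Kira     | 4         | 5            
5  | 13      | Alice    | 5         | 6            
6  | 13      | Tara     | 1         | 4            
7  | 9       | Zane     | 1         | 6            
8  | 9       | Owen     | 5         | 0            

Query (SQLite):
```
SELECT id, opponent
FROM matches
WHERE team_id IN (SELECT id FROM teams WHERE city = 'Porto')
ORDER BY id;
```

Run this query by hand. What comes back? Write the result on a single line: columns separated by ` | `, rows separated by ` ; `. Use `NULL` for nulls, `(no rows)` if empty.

1 | Dana ; 3 | Priya ; 7 | Zane ; 8 | Owen

Inner query: teams.id where city = 'Porto'.
Outer: keep matches rows whose team_id is in that set.
Inner query → {9}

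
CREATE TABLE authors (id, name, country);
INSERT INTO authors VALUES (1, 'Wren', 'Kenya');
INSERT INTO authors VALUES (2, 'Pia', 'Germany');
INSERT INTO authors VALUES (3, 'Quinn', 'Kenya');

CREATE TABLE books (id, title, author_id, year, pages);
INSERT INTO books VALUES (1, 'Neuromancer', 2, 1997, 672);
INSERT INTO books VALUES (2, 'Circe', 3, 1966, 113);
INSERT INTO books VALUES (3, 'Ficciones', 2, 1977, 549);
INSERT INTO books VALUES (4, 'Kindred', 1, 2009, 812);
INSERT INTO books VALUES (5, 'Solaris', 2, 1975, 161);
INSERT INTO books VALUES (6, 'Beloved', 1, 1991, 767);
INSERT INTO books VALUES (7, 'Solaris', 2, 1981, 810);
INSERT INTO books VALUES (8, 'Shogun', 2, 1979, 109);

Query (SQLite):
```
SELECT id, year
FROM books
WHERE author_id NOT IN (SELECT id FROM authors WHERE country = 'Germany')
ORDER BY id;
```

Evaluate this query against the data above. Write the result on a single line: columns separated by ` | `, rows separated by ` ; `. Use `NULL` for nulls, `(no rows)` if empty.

Inner query: authors.id where country = 'Germany'.
Outer: keep books rows whose author_id is not in that set.
Inner query → {2}

2 | 1966 ; 4 | 2009 ; 6 | 1991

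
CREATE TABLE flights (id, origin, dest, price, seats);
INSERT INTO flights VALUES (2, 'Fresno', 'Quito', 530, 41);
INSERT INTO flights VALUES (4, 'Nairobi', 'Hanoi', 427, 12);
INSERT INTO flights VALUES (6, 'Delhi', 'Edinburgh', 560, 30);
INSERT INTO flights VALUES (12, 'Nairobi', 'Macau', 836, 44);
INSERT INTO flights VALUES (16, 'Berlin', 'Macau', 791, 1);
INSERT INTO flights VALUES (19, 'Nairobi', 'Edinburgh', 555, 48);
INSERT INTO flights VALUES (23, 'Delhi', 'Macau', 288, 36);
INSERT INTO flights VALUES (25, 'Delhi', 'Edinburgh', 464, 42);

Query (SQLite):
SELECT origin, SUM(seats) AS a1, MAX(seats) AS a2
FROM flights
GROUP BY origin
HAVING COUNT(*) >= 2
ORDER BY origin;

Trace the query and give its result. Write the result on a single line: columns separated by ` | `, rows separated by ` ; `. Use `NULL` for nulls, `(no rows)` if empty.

Delhi | 108 | 42 ; Nairobi | 104 | 48

Group flights by origin.
Per group compute: SUM(seats), MAX(seats).
HAVING: drop groups with fewer than 2 rows.
  Berlin: ids {16} → SUM(seats)=1, MAX(seats)=1
  Delhi: ids {6, 23, 25} → SUM(seats)=108, MAX(seats)=42
  Fresno: ids {2} → SUM(seats)=41, MAX(seats)=41
  Nairobi: ids {4, 12, 19} → SUM(seats)=104, MAX(seats)=48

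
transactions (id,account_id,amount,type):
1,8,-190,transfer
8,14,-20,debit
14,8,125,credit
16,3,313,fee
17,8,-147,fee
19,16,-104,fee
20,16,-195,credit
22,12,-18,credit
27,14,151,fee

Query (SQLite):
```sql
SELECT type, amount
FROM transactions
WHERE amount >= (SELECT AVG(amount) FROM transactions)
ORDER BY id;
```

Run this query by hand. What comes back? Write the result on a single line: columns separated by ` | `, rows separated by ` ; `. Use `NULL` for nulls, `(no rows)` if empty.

credit | 125 ; fee | 313 ; fee | 151

Scalar subquery: AVG(amount) over all transactions rows = -9.444444 (≈; comparison uses full precision).
Keep rows where amount >= that value.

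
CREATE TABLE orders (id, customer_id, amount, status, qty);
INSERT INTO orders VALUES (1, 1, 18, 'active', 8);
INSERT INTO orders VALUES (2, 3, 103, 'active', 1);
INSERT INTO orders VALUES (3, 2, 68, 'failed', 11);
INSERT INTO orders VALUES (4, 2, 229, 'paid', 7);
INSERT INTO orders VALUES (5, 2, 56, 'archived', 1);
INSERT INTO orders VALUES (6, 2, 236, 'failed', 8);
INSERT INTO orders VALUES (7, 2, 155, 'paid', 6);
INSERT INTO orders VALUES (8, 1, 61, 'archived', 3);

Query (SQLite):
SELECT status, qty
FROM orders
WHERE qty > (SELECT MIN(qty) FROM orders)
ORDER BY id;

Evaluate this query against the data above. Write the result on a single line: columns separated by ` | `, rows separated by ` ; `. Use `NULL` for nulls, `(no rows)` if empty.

active | 8 ; failed | 11 ; paid | 7 ; failed | 8 ; paid | 6 ; archived | 3

Scalar subquery: MIN(qty) over all orders rows = 1.
Keep rows where qty > that value.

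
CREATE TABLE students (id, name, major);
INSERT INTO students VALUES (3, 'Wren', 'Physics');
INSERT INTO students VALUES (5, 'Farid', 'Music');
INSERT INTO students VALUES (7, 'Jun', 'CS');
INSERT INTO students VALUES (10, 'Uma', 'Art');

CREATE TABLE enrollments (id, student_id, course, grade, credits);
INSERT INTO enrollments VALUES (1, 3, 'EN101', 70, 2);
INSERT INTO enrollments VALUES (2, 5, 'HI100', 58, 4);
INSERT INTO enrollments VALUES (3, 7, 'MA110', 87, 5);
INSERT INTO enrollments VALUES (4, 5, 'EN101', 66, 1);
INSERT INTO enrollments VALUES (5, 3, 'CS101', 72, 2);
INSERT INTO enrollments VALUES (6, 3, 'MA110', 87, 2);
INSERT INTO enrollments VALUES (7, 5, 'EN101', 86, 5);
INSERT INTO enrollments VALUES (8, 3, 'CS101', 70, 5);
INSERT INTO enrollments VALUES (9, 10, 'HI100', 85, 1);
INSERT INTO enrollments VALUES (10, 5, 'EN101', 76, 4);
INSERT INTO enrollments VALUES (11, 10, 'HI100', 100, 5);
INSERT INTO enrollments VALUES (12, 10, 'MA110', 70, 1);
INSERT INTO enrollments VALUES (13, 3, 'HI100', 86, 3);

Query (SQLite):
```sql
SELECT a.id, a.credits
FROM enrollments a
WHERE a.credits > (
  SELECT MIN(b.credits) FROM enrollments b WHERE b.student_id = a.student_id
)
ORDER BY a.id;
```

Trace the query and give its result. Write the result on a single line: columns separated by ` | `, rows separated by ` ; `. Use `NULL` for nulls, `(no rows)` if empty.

2 | 4 ; 7 | 5 ; 8 | 5 ; 10 | 4 ; 11 | 5 ; 13 | 3

For each enrollments row a, compute MIN(credits) over rows sharing a.student_id.
Keep row a if a.credits > that per-group MIN.
  student_id=3: MIN(credits) = 2
  student_id=5: MIN(credits) = 1
  student_id=7: MIN(credits) = 5
  student_id=10: MIN(credits) = 1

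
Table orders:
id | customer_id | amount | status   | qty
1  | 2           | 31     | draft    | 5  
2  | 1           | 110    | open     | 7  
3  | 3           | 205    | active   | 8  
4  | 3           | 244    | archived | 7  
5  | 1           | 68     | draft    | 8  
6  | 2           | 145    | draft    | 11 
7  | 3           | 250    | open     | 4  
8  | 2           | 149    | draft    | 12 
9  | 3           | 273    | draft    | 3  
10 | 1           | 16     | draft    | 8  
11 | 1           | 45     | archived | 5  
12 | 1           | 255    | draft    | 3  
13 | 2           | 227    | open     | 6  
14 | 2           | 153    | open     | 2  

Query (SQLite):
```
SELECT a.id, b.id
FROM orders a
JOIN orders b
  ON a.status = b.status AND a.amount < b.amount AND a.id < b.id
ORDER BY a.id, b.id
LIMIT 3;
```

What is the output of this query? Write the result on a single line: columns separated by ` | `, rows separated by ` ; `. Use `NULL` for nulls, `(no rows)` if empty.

Pairs (a,b) with same status, a.amount < b.amount, a.id < b.id.
status groups: active:{3} archived:{4,11} draft:{1,5,6,8,9,10,12} open:{2,7,13,14}
Ordered by (a.id, b.id); first 3.

1 | 5 ; 1 | 6 ; 1 | 8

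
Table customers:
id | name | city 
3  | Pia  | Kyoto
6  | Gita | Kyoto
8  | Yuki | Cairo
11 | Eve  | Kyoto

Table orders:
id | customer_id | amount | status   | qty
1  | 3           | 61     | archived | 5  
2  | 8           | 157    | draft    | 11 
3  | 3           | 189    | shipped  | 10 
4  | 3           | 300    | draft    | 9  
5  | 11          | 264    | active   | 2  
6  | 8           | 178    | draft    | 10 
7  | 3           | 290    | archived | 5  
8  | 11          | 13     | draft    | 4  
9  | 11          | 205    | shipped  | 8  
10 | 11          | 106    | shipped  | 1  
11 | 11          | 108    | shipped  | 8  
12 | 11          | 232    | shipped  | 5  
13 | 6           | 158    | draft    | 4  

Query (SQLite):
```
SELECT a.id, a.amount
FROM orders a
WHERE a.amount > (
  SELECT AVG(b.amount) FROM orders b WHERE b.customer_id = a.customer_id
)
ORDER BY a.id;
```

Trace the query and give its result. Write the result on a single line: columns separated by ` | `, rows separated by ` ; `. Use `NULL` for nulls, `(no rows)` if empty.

For each orders row a, compute AVG(amount) over rows sharing a.customer_id.
Keep row a if a.amount > that per-group AVG.
  customer_id=3: AVG(amount) = 210.0
  customer_id=6: AVG(amount) = 158.0
  customer_id=8: AVG(amount) = 167.5
  customer_id=11: AVG(amount) = 154.666667

4 | 300 ; 5 | 264 ; 6 | 178 ; 7 | 290 ; 9 | 205 ; 12 | 232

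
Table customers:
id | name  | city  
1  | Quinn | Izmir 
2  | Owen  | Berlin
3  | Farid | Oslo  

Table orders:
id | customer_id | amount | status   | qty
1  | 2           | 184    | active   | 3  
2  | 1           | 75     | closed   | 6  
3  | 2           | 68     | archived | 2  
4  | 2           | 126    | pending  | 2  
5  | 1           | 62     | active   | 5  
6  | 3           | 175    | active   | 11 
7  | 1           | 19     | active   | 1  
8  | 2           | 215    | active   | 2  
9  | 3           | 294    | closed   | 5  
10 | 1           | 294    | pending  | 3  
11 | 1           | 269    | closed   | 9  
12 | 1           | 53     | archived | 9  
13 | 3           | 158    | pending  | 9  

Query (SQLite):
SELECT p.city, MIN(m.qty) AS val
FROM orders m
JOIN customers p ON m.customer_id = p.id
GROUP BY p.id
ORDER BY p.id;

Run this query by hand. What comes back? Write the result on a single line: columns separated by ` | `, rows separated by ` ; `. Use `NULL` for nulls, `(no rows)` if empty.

Izmir | 1 ; Berlin | 2 ; Oslo | 5

Join each orders row to its customers via customer_id.
Group joined rows by customers.id; compute MIN(m.qty) per group.
  1: ids {2, 5, 7, 10, 11, 12} → MIN(m.qty)=1
  2: ids {1, 3, 4, 8} → MIN(m.qty)=2
  3: ids {6, 9, 13} → MIN(m.qty)=5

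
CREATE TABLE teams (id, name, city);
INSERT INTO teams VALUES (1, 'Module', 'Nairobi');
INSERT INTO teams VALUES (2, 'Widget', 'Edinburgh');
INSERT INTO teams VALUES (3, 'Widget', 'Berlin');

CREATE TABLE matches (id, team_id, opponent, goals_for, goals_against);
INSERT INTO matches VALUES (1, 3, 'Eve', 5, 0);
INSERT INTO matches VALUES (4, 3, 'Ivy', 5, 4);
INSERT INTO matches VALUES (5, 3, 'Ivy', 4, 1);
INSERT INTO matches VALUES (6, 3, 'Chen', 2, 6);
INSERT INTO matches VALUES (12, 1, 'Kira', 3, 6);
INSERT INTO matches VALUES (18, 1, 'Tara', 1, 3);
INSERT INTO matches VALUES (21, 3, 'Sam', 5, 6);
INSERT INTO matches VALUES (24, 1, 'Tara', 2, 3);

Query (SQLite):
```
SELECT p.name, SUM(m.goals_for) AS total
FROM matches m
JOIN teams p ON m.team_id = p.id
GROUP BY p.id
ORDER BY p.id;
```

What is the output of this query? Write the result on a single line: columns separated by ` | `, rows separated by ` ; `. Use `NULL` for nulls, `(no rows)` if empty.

Module | 6 ; Widget | 21

Join each matches row to its teams via team_id.
Group joined rows by teams.id; compute SUM(m.goals_for) per group.
  1: ids {12, 18, 24} → SUM(m.goals_for)=6
  3: ids {1, 4, 5, 6, 21} → SUM(m.goals_for)=21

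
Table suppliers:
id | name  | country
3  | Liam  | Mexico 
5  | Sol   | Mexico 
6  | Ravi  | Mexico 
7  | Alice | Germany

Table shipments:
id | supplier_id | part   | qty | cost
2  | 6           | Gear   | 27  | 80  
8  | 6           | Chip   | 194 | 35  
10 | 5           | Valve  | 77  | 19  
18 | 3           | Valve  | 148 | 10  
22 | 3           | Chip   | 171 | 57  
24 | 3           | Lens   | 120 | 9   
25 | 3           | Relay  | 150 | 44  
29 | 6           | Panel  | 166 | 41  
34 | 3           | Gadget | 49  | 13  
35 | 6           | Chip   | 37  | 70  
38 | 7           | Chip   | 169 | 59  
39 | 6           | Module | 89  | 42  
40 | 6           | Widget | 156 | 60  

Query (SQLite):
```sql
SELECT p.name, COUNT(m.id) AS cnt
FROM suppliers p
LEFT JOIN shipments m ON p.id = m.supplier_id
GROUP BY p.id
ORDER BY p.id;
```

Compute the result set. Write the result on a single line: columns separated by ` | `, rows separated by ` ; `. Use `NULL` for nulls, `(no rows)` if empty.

Liam | 5 ; Sol | 1 ; Ravi | 6 ; Alice | 1

LEFT JOIN keeps every suppliers row; unmatched ones get NULL for shipments columns.
Group by suppliers.id and compute COUNT(m.id). COUNT(col) of an all-NULL group is 0.
  3: ids {18, 22, 24, 25, 34} → COUNT(m.id)=5
  5: ids {10} → COUNT(m.id)=1
  6: ids {2, 8, 29, 35, 39, 40} → COUNT(m.id)=6
  7: ids {38} → COUNT(m.id)=1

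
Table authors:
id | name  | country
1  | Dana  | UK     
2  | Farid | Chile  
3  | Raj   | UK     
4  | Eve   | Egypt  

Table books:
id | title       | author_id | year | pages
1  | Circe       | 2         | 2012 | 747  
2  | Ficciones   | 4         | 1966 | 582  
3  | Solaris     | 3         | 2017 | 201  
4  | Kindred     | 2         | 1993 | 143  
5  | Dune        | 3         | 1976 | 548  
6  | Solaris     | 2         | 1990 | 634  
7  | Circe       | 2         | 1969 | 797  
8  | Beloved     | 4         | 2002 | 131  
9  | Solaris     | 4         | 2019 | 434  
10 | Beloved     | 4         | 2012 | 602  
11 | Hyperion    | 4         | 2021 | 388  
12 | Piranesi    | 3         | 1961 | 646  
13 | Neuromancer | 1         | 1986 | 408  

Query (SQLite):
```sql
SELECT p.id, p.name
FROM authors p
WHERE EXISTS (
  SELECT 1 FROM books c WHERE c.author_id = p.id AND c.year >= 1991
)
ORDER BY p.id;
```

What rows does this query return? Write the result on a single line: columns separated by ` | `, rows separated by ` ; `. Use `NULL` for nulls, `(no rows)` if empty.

For each authors row, check whether any books with matching author_id has year >= 1991.
Keep rows where that is true.

2 | Farid ; 3 | Raj ; 4 | Eve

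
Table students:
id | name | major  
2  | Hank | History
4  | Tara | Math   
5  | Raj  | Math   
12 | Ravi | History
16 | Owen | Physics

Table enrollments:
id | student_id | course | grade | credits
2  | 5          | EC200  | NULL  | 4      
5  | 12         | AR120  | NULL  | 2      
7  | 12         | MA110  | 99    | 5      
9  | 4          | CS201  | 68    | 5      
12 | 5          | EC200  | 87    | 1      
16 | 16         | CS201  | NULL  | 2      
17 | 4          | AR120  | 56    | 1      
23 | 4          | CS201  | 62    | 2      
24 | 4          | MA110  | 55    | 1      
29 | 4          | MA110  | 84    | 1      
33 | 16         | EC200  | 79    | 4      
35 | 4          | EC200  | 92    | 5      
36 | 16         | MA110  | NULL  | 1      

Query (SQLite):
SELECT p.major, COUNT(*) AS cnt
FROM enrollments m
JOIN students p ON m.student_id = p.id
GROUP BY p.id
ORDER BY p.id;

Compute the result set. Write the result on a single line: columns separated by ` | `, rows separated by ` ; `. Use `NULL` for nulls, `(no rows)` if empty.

Join each enrollments row to its students via student_id.
Group joined rows by students.id; compute COUNT(*) per group.
  4: ids {9, 17, 23, 24, 29, 35} → COUNT(*)=6
  5: ids {2, 12} → COUNT(*)=2
  12: ids {5, 7} → COUNT(*)=2
  16: ids {16, 33, 36} → COUNT(*)=3

Math | 6 ; Math | 2 ; History | 2 ; Physics | 3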